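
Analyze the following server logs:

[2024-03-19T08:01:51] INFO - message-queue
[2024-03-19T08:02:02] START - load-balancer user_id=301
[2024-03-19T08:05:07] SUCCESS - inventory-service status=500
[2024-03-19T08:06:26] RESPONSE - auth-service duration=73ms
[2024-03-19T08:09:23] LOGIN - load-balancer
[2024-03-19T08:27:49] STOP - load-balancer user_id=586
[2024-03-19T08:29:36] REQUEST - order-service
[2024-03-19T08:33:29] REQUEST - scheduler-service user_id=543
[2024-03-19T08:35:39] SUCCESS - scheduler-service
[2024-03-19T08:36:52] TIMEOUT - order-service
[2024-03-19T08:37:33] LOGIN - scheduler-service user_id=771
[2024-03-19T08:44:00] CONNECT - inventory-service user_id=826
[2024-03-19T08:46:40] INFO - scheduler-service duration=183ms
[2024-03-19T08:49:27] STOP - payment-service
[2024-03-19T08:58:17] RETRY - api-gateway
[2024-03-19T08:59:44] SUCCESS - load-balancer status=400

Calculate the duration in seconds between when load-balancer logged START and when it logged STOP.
1547

To find the time between events:

1. Locate the first START event for load-balancer: 2024-03-19T08:02:02
2. Locate the first STOP event for load-balancer: 2024-03-19T08:27:49
3. Calculate the difference: 2024-03-19T08:27:49 - 2024-03-19T08:02:02 = 1547 seconds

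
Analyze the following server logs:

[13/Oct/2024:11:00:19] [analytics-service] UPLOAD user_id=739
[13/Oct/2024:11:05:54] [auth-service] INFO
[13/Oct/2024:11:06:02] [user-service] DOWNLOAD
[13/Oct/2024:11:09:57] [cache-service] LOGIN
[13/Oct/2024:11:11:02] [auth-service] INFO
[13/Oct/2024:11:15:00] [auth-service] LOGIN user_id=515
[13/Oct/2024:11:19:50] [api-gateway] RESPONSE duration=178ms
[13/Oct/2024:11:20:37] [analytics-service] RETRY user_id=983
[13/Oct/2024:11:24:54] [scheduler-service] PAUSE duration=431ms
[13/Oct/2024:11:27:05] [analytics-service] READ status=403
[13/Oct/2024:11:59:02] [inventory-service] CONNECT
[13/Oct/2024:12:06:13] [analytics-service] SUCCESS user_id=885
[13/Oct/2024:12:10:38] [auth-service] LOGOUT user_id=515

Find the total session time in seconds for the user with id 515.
3338

To calculate session duration:

1. Find LOGIN event for user_id=515: 13/Oct/2024:11:15:00
2. Find LOGOUT event for user_id=515: 13/Oct/2024:12:10:38
3. Session duration: 13/Oct/2024:12:10:38 - 13/Oct/2024:11:15:00 = 3338 seconds (55 minutes)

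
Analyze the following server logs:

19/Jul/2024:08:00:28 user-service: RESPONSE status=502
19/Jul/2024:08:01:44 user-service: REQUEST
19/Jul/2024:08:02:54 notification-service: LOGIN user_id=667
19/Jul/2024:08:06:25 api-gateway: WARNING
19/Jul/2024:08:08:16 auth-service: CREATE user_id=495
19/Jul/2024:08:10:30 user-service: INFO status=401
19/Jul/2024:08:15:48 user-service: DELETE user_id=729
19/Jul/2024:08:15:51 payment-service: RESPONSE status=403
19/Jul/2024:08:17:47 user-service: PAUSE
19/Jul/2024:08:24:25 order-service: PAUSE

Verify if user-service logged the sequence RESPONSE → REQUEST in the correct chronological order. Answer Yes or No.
Yes

To verify sequence order:

1. Find all events in sequence RESPONSE → REQUEST for user-service
2. Extract their timestamps
3. Check if timestamps are in ascending order
4. Result: Yes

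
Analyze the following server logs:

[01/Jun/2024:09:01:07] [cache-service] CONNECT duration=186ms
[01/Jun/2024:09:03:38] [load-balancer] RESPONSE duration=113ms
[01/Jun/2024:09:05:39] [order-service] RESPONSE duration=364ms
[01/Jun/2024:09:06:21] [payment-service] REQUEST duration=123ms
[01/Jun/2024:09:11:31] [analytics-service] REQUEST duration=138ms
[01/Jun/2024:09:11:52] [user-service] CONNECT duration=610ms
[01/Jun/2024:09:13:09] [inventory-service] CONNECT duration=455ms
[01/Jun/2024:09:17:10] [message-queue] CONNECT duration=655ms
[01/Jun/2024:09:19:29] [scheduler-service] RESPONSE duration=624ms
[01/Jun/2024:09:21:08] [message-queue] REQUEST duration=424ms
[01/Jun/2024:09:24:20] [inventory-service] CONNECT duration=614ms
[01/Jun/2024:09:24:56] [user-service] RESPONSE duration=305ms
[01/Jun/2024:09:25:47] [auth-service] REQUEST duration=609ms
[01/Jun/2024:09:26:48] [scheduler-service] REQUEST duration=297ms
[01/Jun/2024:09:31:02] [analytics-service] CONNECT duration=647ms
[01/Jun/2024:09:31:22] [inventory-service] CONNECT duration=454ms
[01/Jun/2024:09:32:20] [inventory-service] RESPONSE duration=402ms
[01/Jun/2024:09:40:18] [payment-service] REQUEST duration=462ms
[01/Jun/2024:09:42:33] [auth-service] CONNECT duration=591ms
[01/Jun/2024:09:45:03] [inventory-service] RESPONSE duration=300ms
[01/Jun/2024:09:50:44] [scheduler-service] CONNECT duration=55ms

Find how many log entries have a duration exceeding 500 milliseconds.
7

To count timeouts:

1. Threshold: 500ms
2. Extract duration from each log entry
3. Count entries where duration > 500
4. Timeout count: 7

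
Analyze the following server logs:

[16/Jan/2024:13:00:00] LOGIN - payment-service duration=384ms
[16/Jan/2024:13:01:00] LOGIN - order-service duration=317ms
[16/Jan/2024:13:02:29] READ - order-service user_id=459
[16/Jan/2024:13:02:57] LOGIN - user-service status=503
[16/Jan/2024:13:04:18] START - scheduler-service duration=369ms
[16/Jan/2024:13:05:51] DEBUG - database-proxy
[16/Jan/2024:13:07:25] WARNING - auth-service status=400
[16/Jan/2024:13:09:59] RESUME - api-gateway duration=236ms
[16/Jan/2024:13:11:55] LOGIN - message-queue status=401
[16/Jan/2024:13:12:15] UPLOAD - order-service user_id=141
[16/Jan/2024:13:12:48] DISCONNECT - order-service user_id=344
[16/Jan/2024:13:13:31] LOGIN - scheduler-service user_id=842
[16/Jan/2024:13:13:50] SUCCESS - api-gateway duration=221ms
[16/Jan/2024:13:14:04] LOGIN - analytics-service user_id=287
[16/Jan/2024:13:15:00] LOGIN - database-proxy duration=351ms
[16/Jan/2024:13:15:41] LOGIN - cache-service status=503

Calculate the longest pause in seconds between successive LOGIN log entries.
538

To find the longest gap:

1. Extract all LOGIN events in chronological order
2. Calculate time differences between consecutive events
3. Find the maximum difference
4. Longest gap: 538 seconds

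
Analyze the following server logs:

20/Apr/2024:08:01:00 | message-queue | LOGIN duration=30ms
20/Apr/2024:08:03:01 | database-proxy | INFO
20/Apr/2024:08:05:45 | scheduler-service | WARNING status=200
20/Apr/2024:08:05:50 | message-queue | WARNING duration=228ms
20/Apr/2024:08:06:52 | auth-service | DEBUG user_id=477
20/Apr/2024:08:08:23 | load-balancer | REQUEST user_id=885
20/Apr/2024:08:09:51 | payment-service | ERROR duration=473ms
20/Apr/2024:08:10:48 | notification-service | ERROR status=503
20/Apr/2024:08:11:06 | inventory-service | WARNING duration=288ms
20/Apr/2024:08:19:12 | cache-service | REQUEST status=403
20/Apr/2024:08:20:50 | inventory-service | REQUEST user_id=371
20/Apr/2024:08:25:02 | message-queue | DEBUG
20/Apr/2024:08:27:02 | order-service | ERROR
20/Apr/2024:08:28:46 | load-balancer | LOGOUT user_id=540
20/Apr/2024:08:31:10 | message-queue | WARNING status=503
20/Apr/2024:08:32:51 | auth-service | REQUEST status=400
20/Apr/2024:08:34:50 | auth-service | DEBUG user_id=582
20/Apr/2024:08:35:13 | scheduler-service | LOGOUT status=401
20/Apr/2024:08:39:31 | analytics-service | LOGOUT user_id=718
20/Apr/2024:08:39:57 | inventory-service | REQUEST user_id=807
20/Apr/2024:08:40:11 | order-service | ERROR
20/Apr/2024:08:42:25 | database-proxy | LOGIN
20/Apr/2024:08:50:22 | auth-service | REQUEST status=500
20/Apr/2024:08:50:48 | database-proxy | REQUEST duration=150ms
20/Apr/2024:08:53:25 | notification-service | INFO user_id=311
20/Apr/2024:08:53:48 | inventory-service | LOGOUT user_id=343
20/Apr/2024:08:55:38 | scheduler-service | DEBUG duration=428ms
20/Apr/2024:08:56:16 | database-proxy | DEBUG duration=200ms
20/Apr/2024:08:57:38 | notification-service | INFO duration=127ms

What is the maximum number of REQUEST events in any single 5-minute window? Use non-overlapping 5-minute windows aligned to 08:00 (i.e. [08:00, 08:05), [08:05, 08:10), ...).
2

To find the burst window:

1. Divide the log period into non-overlapping 5-minute windows starting at 08:00
2. Count REQUEST events in each window
3. Find the window with maximum count
4. Maximum events in a window: 2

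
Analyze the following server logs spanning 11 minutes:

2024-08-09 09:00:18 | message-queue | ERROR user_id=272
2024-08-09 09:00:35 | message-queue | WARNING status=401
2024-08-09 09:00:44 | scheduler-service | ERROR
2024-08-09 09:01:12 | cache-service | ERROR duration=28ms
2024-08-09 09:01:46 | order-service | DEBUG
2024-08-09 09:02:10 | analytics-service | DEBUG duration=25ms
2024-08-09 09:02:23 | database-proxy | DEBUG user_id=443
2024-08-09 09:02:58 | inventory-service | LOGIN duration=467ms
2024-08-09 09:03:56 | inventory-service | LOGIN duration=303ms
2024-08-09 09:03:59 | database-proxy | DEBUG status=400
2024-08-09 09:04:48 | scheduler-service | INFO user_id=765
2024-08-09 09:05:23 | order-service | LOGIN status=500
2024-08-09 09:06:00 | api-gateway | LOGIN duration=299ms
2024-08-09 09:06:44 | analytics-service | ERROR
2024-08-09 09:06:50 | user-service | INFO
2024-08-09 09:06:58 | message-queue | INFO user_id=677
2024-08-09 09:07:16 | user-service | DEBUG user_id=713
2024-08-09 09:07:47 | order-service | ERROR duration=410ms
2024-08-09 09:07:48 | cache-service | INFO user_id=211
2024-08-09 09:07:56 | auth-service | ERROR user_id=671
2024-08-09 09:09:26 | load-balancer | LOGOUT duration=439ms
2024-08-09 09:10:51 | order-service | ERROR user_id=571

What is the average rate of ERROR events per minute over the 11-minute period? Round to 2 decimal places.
0.64

To calculate the rate:

1. Count total ERROR events: 7
2. Total time period: 11 minutes
3. Rate = 7 / 11 = 0.64 events per minute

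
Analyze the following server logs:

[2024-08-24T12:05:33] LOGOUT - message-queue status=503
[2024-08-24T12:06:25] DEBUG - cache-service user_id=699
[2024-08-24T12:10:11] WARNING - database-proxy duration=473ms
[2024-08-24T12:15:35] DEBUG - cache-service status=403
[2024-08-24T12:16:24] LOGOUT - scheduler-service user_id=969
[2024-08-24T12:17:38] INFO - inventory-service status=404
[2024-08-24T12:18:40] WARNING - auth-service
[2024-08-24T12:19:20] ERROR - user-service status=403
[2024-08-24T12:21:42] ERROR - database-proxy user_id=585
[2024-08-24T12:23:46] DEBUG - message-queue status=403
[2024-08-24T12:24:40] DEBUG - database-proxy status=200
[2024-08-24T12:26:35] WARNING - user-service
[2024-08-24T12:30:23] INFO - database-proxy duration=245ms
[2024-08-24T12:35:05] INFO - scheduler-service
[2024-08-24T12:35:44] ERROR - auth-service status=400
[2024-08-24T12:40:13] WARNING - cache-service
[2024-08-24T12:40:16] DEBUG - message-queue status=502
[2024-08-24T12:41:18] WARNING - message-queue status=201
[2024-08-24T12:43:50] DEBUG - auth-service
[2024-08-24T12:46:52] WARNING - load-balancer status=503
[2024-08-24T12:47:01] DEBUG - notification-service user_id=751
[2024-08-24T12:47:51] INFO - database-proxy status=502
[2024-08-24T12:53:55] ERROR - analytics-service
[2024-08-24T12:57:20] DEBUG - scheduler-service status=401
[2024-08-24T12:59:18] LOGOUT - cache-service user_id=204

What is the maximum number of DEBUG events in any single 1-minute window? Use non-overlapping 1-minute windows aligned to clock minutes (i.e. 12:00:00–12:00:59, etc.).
1

To find the burst window:

1. Divide the log period into non-overlapping 1-minute windows starting at 12:00
2. Count DEBUG events in each window
3. Find the window with maximum count
4. Maximum events in a window: 1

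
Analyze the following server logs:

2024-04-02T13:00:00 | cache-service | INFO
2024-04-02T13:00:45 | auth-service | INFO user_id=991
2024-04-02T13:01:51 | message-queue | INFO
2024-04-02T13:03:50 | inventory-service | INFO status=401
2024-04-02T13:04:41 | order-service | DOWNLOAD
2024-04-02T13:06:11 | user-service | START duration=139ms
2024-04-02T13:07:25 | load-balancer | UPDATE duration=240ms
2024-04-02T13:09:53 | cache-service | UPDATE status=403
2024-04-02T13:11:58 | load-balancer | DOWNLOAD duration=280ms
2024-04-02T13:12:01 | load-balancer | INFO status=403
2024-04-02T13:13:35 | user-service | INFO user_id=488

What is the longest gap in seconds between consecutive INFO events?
491

To find the longest gap:

1. Extract all INFO events in chronological order
2. Calculate time differences between consecutive events
3. Find the maximum difference
4. Longest gap: 491 seconds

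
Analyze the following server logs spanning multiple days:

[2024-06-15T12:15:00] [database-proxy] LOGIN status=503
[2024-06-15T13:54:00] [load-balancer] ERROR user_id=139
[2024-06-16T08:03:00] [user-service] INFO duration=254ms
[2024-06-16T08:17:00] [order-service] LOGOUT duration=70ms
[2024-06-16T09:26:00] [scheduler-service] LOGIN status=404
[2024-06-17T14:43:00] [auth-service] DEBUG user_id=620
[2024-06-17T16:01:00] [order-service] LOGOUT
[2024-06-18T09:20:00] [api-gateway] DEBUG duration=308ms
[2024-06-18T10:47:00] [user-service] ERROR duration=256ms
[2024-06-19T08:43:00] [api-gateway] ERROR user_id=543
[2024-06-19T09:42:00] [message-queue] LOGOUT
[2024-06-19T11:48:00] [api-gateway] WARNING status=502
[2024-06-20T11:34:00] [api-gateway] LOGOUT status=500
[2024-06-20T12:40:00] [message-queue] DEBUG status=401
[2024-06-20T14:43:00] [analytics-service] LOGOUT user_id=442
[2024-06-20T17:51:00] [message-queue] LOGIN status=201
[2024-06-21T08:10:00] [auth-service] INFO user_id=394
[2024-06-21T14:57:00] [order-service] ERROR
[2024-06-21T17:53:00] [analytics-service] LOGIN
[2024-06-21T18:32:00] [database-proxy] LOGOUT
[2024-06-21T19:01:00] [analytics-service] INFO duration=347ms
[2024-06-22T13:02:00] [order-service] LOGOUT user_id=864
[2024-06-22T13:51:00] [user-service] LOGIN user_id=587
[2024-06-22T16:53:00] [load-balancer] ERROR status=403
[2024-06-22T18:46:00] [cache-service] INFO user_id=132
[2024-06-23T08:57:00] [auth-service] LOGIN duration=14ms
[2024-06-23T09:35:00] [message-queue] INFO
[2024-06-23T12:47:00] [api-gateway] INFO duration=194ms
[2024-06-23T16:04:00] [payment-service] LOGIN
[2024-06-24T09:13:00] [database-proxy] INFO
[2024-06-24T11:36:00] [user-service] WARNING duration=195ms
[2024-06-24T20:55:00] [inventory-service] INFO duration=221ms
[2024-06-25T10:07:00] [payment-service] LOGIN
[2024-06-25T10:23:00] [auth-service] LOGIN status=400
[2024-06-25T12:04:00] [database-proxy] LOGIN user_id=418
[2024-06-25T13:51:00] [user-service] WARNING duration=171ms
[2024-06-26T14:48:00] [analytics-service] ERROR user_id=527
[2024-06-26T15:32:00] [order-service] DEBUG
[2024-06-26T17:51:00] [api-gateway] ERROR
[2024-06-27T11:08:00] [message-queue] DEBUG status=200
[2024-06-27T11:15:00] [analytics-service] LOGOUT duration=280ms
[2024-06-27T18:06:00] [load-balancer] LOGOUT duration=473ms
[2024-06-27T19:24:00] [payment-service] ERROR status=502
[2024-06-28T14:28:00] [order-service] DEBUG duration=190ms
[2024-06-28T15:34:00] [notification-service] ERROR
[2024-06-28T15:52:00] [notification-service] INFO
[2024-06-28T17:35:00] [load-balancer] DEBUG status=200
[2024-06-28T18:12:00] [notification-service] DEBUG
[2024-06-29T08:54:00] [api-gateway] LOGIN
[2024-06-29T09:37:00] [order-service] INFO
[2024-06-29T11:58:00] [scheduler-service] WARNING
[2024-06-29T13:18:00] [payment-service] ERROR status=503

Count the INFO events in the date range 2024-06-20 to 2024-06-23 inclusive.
5

To filter by date range:

1. Date range: 2024-06-20 through 2024-06-23, both dates inclusive
2. Filter for INFO events whose date falls in this range
3. Count matching events: 5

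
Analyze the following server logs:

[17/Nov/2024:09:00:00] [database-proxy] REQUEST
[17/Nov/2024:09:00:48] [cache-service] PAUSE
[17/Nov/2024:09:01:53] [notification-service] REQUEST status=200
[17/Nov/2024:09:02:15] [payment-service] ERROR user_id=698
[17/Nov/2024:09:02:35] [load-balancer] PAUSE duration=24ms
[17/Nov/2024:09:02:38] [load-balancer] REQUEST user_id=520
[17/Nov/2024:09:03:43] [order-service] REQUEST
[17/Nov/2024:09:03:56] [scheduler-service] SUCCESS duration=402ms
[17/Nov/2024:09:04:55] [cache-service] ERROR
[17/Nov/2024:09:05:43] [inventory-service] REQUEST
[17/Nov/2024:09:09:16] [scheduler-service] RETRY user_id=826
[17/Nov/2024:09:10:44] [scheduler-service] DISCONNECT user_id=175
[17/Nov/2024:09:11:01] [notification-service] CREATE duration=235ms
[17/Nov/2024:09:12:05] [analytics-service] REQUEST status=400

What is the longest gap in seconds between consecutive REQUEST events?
382

To find the longest gap:

1. Extract all REQUEST events in chronological order
2. Calculate time differences between consecutive events
3. Find the maximum difference
4. Longest gap: 382 seconds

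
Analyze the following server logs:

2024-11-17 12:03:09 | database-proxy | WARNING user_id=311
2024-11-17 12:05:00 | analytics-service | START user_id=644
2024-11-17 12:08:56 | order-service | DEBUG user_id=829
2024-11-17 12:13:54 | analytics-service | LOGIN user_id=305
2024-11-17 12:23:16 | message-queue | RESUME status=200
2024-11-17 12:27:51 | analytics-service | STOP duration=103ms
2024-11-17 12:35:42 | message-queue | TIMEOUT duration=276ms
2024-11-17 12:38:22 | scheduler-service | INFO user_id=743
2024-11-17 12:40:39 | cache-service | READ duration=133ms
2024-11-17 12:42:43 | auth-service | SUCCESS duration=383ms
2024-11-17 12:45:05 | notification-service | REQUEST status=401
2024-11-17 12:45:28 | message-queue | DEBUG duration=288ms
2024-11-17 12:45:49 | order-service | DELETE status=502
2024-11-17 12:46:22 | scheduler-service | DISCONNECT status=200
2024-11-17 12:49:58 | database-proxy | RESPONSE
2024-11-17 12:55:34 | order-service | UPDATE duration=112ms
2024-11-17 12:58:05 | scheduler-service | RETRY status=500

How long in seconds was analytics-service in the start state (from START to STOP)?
1371

To calculate state duration:

1. Find START event for analytics-service: 2024-11-17 12:05:00
2. Find STOP event for analytics-service: 2024-11-17 12:27:51
3. Calculate duration: 2024-11-17 12:27:51 - 2024-11-17 12:05:00 = 1371 seconds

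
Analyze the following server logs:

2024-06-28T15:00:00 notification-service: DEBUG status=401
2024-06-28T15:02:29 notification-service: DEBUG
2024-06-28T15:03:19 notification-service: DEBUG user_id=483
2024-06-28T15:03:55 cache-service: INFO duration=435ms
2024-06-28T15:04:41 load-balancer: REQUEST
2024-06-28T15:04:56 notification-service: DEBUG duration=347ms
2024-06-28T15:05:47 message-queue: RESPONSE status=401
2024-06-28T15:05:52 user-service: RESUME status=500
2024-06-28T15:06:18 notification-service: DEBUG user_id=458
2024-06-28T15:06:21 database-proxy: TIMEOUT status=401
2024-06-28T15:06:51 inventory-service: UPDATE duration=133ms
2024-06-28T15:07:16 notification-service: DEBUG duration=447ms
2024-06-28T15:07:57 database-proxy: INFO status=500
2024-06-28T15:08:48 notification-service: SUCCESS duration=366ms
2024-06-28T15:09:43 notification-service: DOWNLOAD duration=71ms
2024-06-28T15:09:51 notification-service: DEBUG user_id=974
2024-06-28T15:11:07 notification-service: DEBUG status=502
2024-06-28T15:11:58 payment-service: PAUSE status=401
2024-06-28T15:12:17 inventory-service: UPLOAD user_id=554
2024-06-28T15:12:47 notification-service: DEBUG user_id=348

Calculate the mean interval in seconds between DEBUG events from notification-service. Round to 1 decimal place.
95.9

To calculate average interval:

1. Find all DEBUG events for notification-service in order
2. Calculate time gaps between consecutive events
3. Compute mean of gaps: 767 / 8 = 95.9 seconds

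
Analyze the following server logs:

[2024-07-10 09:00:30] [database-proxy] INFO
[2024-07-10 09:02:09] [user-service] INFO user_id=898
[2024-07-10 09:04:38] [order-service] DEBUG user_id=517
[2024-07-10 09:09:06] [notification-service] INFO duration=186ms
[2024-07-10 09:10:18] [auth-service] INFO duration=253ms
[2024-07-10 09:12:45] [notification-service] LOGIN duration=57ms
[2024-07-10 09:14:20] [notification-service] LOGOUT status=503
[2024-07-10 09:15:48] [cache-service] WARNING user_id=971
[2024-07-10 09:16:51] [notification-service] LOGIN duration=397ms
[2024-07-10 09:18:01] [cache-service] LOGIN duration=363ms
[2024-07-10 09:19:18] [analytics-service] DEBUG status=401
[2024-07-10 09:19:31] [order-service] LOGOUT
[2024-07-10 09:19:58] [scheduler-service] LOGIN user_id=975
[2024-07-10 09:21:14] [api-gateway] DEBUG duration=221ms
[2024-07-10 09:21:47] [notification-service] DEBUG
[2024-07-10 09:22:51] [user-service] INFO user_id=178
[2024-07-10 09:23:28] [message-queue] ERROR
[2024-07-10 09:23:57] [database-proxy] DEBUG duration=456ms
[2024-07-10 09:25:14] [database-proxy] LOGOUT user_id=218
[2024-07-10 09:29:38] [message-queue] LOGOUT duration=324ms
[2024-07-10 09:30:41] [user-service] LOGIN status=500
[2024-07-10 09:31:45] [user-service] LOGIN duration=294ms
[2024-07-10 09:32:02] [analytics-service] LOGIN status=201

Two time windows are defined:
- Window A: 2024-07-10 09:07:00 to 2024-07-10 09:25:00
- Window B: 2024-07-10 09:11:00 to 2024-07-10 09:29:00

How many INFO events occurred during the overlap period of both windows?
1

To find overlap events:

1. Window A: 2024-07-10 09:07:00 to 2024-07-10 09:25:00
2. Window B: 2024-07-10 09:11:00 to 2024-07-10 09:29:00
3. Overlap period: 2024-07-10 09:11:00 to 2024-07-10 09:25:00
4. Count INFO events in overlap: 1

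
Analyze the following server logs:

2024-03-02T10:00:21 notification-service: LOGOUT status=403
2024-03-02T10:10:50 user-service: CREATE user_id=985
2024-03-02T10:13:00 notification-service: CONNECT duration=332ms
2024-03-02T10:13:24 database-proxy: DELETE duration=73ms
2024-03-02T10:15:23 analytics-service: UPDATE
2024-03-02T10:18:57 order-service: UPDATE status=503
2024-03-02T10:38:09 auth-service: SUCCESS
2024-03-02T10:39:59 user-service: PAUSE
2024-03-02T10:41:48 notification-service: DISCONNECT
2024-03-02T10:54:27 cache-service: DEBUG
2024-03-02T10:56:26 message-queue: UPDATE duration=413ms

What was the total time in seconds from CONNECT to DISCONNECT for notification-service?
1728

To calculate state duration:

1. Find CONNECT event for notification-service: 2024-03-02T10:13:00
2. Find DISCONNECT event for notification-service: 2024-03-02T10:41:48
3. Calculate duration: 2024-03-02T10:41:48 - 2024-03-02T10:13:00 = 1728 seconds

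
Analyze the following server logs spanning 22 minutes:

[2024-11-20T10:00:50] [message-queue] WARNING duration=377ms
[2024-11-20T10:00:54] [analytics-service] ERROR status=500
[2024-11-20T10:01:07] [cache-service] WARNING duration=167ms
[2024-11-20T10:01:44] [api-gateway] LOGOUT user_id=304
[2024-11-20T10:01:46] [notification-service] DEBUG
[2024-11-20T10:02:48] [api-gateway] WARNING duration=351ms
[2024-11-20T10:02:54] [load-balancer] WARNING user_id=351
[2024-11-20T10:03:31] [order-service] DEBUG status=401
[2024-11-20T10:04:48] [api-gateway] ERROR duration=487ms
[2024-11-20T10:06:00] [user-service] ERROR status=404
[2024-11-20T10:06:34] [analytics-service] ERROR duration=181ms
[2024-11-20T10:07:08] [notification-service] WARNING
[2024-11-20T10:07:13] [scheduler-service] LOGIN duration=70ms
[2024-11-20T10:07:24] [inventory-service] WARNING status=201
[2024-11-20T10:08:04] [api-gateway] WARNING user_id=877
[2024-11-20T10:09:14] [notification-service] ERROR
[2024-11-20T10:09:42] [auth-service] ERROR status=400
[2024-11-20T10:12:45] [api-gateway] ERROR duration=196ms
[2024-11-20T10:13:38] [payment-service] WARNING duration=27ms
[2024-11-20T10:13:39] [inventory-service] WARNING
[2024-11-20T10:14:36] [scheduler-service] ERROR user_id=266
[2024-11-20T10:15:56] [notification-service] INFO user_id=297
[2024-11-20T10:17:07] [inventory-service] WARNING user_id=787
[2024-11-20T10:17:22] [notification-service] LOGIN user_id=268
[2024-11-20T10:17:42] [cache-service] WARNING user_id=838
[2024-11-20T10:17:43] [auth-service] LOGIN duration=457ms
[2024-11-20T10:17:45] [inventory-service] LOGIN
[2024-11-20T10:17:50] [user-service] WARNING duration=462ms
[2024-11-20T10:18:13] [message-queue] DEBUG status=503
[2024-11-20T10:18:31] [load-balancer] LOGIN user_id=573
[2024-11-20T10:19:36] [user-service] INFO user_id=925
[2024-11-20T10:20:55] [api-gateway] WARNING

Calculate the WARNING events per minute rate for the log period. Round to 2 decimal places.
0.59

To calculate the rate:

1. Count total WARNING events: 13
2. Total time period: 22 minutes
3. Rate = 13 / 22 = 0.59 events per minute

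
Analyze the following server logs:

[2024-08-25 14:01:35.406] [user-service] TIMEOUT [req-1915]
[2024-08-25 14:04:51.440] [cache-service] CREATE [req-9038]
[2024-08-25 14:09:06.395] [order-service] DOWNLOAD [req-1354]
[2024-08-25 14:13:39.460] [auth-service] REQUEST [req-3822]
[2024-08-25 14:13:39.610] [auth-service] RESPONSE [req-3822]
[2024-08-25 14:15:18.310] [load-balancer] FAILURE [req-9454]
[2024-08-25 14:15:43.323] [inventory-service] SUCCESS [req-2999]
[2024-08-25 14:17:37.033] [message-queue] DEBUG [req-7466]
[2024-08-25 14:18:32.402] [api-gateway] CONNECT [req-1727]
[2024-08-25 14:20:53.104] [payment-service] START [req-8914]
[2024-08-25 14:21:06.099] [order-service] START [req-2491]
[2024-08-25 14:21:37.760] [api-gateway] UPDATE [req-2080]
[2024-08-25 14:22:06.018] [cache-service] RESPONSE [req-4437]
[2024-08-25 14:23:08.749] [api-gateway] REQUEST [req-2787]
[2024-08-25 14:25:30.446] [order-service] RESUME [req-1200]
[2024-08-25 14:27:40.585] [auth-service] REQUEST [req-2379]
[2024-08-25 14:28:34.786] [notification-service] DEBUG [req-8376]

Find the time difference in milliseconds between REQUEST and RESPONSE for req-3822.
150

To calculate latency:

1. Find REQUEST with id req-3822: 2024-08-25 14:13:39.460
2. Find RESPONSE with id req-3822: 2024-08-25 14:13:39.610
3. Latency: 2024-08-25 14:13:39.610 - 2024-08-25 14:13:39.460 = 150ms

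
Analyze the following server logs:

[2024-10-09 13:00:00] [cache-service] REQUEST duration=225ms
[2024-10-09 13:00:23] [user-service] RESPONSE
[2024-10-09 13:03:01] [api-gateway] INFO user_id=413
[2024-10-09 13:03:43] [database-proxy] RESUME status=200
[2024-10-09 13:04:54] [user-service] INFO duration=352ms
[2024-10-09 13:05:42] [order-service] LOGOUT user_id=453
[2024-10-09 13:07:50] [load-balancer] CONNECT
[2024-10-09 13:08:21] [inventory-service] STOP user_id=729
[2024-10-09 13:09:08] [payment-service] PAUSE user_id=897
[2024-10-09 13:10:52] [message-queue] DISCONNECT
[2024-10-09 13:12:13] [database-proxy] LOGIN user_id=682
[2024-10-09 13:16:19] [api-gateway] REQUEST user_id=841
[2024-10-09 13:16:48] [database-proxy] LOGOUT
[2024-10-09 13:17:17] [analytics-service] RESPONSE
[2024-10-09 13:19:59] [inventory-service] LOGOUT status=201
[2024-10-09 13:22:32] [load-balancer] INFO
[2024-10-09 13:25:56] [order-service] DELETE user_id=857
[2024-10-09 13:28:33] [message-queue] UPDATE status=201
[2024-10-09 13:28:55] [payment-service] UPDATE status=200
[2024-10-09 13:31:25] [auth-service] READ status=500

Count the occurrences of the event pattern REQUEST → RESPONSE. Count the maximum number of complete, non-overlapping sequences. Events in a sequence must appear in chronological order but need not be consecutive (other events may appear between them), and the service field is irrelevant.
2

To count sequences:

1. Look for pattern: REQUEST → RESPONSE
2. Greedily scan the log in chronological order, matching each sequence element in turn (ignoring service)
3. Each time the full pattern completes, increment the count and restart matching from the next event
4. Complete non-overlapping sequences found: 2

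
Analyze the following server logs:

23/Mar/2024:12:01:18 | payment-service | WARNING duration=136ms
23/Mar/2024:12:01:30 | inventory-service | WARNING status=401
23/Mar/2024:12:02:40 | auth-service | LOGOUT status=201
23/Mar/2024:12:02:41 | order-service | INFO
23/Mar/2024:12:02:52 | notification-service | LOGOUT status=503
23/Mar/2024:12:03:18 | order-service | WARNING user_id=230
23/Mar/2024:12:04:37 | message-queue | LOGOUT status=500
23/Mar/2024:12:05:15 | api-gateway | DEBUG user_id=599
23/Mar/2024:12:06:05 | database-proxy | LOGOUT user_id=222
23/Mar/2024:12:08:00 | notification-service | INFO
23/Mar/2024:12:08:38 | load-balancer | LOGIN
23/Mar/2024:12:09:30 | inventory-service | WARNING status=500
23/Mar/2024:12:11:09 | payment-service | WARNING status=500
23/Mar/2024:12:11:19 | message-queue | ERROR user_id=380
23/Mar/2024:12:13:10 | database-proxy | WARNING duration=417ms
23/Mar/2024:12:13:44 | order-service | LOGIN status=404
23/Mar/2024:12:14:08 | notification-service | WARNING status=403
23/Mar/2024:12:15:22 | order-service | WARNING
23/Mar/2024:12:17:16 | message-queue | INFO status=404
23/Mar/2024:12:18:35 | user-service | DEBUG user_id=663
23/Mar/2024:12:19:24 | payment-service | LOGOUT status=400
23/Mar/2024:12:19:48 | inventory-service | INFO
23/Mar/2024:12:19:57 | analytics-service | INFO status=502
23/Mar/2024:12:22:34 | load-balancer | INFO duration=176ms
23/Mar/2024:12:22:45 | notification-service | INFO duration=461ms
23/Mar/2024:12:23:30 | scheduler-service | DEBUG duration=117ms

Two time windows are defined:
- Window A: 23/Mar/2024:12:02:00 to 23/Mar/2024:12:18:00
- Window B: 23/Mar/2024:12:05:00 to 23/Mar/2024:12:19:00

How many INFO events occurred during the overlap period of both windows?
2

To find overlap events:

1. Window A: 23/Mar/2024:12:02:00 to 23/Mar/2024:12:18:00
2. Window B: 23/Mar/2024:12:05:00 to 23/Mar/2024:12:19:00
3. Overlap period: 23/Mar/2024:12:05:00 to 23/Mar/2024:12:18:00
4. Count INFO events in overlap: 2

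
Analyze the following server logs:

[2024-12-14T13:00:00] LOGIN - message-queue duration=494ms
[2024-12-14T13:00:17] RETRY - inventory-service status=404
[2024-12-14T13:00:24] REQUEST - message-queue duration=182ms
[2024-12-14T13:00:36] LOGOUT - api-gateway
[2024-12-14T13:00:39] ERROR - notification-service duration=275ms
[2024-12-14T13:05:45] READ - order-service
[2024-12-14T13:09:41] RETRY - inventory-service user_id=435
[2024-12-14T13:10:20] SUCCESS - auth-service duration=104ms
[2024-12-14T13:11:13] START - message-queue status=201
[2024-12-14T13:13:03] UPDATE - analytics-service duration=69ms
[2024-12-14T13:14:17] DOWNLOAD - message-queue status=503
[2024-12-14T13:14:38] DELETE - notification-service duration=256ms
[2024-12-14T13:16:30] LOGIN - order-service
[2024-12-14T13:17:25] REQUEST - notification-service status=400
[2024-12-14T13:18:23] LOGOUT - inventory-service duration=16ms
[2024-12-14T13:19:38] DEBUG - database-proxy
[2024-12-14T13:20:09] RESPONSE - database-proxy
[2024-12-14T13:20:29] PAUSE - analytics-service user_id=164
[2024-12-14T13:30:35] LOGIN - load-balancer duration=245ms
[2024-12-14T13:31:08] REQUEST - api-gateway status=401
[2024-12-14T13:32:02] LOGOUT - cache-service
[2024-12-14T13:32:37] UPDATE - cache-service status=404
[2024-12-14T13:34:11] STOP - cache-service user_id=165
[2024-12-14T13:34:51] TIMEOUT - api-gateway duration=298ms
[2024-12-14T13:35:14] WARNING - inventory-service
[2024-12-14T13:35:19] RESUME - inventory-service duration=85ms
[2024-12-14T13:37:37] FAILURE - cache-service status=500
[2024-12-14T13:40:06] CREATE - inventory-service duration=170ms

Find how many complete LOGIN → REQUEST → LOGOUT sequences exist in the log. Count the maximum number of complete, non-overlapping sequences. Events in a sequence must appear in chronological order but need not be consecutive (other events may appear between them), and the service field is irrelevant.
3

To count sequences:

1. Look for pattern: LOGIN → REQUEST → LOGOUT
2. Greedily scan the log in chronological order, matching each sequence element in turn (ignoring service)
3. Each time the full pattern completes, increment the count and restart matching from the next event
4. Complete non-overlapping sequences found: 3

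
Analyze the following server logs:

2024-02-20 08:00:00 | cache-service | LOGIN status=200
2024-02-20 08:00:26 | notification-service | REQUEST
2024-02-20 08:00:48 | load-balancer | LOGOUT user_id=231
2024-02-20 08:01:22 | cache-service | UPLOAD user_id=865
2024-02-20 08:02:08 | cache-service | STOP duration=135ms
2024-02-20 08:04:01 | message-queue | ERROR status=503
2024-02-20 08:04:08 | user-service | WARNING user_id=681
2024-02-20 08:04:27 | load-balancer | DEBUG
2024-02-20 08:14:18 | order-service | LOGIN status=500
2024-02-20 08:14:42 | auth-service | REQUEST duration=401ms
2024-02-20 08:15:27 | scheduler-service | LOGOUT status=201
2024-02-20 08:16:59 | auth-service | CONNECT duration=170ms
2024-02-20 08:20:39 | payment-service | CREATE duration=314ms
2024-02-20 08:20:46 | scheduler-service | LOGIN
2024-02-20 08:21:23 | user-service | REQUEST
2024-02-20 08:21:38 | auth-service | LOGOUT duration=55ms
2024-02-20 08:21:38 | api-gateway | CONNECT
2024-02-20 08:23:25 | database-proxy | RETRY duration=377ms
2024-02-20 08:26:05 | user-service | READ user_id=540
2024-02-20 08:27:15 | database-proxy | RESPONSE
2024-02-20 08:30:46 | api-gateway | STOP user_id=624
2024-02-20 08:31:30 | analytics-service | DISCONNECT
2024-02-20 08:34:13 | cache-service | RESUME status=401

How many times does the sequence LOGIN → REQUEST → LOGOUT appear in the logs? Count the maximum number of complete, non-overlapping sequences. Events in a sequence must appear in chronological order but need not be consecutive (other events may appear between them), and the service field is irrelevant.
3

To count sequences:

1. Look for pattern: LOGIN → REQUEST → LOGOUT
2. Greedily scan the log in chronological order, matching each sequence element in turn (ignoring service)
3. Each time the full pattern completes, increment the count and restart matching from the next event
4. Complete non-overlapping sequences found: 3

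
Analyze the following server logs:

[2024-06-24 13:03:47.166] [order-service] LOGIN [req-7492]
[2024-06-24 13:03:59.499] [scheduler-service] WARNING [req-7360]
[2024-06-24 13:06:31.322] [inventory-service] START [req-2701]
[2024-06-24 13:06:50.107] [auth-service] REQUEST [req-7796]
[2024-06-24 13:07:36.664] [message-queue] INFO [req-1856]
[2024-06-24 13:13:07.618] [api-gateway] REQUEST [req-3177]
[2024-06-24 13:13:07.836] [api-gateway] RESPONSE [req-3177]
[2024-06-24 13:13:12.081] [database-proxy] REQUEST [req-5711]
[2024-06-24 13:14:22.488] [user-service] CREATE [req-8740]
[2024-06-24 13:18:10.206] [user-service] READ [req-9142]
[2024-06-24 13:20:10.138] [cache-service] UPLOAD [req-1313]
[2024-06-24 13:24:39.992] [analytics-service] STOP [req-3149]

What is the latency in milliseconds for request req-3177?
218

To calculate latency:

1. Find REQUEST with id req-3177: 2024-06-24 13:13:07.618
2. Find RESPONSE with id req-3177: 2024-06-24 13:13:07.836
3. Latency: 2024-06-24 13:13:07.836 - 2024-06-24 13:13:07.618 = 218ms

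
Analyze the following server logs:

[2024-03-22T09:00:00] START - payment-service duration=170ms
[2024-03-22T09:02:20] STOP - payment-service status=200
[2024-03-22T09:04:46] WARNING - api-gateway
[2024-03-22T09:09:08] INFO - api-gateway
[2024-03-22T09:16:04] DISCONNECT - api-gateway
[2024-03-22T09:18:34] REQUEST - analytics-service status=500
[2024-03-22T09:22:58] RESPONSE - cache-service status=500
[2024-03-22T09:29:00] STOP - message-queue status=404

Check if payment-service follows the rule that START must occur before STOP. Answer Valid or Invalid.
Valid

To validate ordering:

1. Required order: START → STOP
2. Rule: START must occur before STOP
3. Check actual order of events for payment-service
4. Result: Valid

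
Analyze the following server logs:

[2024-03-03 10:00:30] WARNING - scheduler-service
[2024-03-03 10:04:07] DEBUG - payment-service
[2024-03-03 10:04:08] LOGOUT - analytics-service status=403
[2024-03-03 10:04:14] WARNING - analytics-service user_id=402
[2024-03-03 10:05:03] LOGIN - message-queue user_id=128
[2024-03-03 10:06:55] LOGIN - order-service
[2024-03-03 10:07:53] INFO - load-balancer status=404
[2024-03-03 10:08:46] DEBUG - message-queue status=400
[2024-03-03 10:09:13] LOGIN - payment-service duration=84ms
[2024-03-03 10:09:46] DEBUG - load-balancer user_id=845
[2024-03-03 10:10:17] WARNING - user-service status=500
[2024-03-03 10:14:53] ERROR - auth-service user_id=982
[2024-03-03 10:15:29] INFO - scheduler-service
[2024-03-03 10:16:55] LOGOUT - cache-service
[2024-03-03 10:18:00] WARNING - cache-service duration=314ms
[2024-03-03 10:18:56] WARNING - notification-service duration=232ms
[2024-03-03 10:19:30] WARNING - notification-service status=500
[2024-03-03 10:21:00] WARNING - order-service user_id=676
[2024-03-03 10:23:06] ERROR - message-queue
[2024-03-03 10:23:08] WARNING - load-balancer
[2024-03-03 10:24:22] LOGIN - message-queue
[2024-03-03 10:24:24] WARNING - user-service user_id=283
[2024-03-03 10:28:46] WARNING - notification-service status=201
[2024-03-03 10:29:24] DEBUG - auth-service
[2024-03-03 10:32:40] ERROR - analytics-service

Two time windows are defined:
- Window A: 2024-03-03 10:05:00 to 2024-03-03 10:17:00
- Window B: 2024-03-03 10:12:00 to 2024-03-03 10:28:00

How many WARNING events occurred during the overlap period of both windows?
0

To find overlap events:

1. Window A: 2024-03-03 10:05:00 to 2024-03-03 10:17:00
2. Window B: 2024-03-03 10:12:00 to 2024-03-03 10:28:00
3. Overlap period: 2024-03-03 10:12:00 to 2024-03-03 10:17:00
4. Count WARNING events in overlap: 0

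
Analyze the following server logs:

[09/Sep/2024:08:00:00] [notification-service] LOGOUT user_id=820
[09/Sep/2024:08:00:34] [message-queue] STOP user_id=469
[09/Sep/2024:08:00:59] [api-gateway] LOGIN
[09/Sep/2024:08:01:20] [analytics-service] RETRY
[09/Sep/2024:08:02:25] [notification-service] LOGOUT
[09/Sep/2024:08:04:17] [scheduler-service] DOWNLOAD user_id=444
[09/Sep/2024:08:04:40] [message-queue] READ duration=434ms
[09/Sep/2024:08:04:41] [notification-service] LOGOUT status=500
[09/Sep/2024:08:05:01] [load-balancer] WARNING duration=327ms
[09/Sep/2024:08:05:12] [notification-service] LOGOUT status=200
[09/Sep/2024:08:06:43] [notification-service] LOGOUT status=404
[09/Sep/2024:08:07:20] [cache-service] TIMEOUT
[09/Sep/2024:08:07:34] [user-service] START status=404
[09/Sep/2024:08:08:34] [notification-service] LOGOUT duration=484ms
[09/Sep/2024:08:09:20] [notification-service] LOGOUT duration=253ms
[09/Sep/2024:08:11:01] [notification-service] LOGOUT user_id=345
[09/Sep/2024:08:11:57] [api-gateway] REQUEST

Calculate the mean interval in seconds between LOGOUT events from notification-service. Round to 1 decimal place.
94.4

To calculate average interval:

1. Find all LOGOUT events for notification-service in order
2. Calculate time gaps between consecutive events
3. Compute mean of gaps: 661 / 7 = 94.4 seconds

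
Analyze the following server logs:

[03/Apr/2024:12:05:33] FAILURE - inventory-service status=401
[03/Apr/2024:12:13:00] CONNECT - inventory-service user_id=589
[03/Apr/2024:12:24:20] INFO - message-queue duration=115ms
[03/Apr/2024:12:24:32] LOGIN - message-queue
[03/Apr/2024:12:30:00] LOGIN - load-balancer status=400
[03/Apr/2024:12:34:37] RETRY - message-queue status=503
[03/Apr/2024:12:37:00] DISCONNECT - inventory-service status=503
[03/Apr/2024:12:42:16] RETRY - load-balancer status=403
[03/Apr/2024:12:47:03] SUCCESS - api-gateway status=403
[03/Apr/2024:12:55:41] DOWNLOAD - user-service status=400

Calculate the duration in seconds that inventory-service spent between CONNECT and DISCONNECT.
1440

To calculate state duration:

1. Find CONNECT event for inventory-service: 03/Apr/2024:12:13:00
2. Find DISCONNECT event for inventory-service: 03/Apr/2024:12:37:00
3. Calculate duration: 03/Apr/2024:12:37:00 - 03/Apr/2024:12:13:00 = 1440 seconds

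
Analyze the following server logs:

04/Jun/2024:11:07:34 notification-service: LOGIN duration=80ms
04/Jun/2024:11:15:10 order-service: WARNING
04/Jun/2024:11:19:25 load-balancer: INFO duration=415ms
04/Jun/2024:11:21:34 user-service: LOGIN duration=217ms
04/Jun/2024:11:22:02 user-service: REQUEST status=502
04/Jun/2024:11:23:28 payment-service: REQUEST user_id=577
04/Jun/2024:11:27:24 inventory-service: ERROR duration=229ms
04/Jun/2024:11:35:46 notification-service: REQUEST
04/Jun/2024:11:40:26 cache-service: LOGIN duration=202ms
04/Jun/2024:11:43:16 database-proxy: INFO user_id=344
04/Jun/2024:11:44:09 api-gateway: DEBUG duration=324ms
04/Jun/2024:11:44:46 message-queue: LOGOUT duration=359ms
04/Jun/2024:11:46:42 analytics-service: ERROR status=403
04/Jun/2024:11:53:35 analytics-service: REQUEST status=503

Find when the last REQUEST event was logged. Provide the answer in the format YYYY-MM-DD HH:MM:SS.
2024-06-04 11:53:35

To find the last event:

1. Filter for all REQUEST events
2. Sort by timestamp
3. Select the last one
4. Timestamp: 2024-06-04 11:53:35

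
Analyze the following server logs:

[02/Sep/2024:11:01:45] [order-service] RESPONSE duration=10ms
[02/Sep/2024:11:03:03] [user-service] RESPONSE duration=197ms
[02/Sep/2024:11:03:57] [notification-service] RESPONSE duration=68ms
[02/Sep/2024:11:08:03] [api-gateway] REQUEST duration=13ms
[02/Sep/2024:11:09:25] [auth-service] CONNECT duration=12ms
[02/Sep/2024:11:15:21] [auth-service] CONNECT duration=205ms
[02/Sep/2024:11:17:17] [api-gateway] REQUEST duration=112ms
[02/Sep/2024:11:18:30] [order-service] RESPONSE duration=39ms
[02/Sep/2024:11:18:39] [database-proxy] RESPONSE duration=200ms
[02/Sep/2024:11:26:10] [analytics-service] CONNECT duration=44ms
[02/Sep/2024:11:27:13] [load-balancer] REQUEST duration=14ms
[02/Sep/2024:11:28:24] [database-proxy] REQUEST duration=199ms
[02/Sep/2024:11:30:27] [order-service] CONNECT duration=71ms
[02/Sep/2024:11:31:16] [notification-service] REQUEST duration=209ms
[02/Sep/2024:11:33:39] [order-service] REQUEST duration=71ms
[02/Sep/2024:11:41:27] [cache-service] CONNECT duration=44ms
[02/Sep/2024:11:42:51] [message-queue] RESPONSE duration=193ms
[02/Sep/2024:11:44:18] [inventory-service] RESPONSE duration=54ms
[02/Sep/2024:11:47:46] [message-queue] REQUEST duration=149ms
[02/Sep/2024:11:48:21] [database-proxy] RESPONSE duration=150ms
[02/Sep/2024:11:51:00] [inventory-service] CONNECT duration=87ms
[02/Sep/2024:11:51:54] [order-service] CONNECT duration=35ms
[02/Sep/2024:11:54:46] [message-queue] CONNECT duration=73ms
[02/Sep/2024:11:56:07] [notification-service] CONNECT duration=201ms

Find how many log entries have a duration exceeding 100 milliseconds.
10

To count timeouts:

1. Threshold: 100ms
2. Extract duration from each log entry
3. Count entries where duration > 100
4. Timeout count: 10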